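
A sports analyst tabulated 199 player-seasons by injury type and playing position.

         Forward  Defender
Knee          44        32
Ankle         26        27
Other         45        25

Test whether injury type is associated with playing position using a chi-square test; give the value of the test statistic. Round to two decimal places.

2.87

Row totals: 76, 53, 70. Column totals: 115, 84. Grand total N = 199.
Expected counts (row total × column total / N):
  Knee, Forward: 76×115/199 = 43.920
  Knee, Defender: 76×84/199 = 32.080
  Ankle, Forward: 53×115/199 = 30.628
  Ankle, Defender: 53×84/199 = 22.372
  Other, Forward: 70×115/199 = 40.452
  Other, Defender: 70×84/199 = 29.548
Contributions (O − E)²/E:
  (44 − 43.920)²/43.920 = 0.0001
  (32 − 32.080)²/32.080 = 0.0002
  (26 − 30.628)²/30.628 = 0.6993
  (27 − 22.372)²/22.372 = 0.9574
  (45 − 40.452)²/40.452 = 0.5113
  (25 − 29.548)²/29.548 = 0.7000
χ² = 0.0001 + 0.0002 + 0.6993 + 0.9574 + 0.5113 + 0.7000 = 2.87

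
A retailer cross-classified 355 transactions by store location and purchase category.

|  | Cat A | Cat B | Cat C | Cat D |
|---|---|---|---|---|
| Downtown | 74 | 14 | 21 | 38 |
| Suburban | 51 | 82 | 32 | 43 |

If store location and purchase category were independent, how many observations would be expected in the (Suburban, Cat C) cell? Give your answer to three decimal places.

31.054

Row total (Suburban) = 208; column total (Cat C) = 53; grand total N = 355.
Expected count = (row total × column total) / N = 208 × 53 / 355 = 31.054.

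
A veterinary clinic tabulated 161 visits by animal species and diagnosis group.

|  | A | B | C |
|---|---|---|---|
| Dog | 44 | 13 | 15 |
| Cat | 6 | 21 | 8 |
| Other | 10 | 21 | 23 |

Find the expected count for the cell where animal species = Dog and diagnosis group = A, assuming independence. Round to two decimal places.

26.83

Row total (Dog) = 72; column total (A) = 60; grand total N = 161.
Expected count = (row total × column total) / N = 72 × 60 / 161 = 26.83.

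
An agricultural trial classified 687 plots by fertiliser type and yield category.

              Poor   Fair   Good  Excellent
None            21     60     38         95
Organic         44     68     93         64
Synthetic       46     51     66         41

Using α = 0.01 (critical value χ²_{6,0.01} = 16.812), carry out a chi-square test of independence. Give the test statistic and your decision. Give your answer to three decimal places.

49.562; reject H₀

Row totals: 214, 269, 204. Column totals: 111, 179, 197, 200. Grand total N = 687.
Expected counts (row total × column total / N):
  None, Poor: 214×111/687 = 34.5764
  None, Fair: 214×179/687 = 55.7584
  None, Good: 214×197/687 = 61.3654
  None, Excellent: 214×200/687 = 62.2999
  Organic, Poor: 269×111/687 = 43.4629
  Organic, Fair: 269×179/687 = 70.0888
  Organic, Good: 269×197/687 = 77.1368
  Organic, Excellent: 269×200/687 = 78.3115
  Synthetic, Poor: 204×111/687 = 32.9607
  Synthetic, Fair: 204×179/687 = 53.1528
  Synthetic, Good: 204×197/687 = 58.4978
  Synthetic, Excellent: 204×200/687 = 59.3886
Contributions (O − E)²/E:
  (21 − 34.5764)²/34.5764 = 5.3308
  (60 − 55.7584)²/55.7584 = 0.3227
  (38 − 61.3654)²/61.3654 = 8.8966
  (95 − 62.2999)²/62.2999 = 17.1637
  (44 − 43.4629)²/43.4629 = 0.0066
  (68 − 70.0888)²/70.0888 = 0.0623
  (93 − 77.1368)²/77.1368 = 3.2623
  (64 − 78.3115)²/78.3115 = 2.6154
  (46 − 32.9607)²/32.9607 = 5.1584
  (51 − 53.1528)²/53.1528 = 0.0872
  (66 − 58.4978)²/58.4978 = 0.9621
  (41 − 59.3886)²/59.3886 = 5.6937
χ² = 5.3308 + 0.3227 + 8.8966 + 17.1637 + 0.0066 + 0.0623 + 3.2623 + 2.6154 + 5.1584 + 0.0872 + 0.9621 + 5.6937 = 49.562
df = (3−1)(4−1) = 6. Since 49.562 > 16.812, reject the null hypothesis of independence at α = 0.01.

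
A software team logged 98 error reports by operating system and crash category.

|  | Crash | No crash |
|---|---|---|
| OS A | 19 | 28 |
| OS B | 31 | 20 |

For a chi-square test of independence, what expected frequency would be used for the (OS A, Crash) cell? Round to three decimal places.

Row total (OS A) = 47; column total (Crash) = 50; grand total N = 98.
Expected count = (row total × column total) / N = 47 × 50 / 98 = 23.980.

23.980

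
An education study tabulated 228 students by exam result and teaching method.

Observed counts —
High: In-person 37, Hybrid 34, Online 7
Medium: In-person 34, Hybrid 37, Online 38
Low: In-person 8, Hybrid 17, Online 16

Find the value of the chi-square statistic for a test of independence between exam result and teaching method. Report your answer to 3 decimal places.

22.172

Row totals: 78, 109, 41. Column totals: 79, 88, 61. Grand total N = 228.
Expected counts (row total × column total / N):
  High, In-person: 78×79/228 = 27.0263
  High, Hybrid: 78×88/228 = 30.1053
  High, Online: 78×61/228 = 20.8684
  Medium, In-person: 109×79/228 = 37.7675
  Medium, Hybrid: 109×88/228 = 42.0702
  Medium, Online: 109×61/228 = 29.1623
  Low, In-person: 41×79/228 = 14.2061
  Low, Hybrid: 41×88/228 = 15.8246
  Low, Online: 41×61/228 = 10.9693
Contributions (O − E)²/E:
  (37 − 27.0263)²/27.0263 = 3.6807
  (34 − 30.1053)²/30.1053 = 0.5039
  (7 − 20.8684)²/20.8684 = 9.2164
  (34 − 37.7675)²/37.7675 = 0.3758
  (37 − 42.0702)²/42.0702 = 0.6110
  (38 − 29.1623)²/29.1623 = 2.6783
  (8 − 14.2061)²/14.2061 = 2.7112
  (17 − 15.8246)²/15.8246 = 0.0873
  (16 − 10.9693)²/10.9693 = 2.3072
χ² = 3.6807 + 0.5039 + 9.2164 + 0.3758 + 0.6110 + 2.6783 + 2.7112 + 0.0873 + 2.3072 = 22.172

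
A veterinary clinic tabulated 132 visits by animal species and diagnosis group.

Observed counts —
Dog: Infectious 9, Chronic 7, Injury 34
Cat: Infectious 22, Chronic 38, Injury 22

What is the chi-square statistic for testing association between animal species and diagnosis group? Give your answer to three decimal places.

Row totals: 50, 82. Column totals: 31, 45, 56. Grand total N = 132.
Expected counts (row total × column total / N):
  Dog, Infectious: 50×31/132 = 11.7424
  Dog, Chronic: 50×45/132 = 17.0455
  Dog, Injury: 50×56/132 = 21.2121
  Cat, Infectious: 82×31/132 = 19.2576
  Cat, Chronic: 82×45/132 = 27.9545
  Cat, Injury: 82×56/132 = 34.7879
Contributions (O − E)²/E:
  (9 − 11.7424)²/11.7424 = 0.6405
  (7 − 17.0455)²/17.0455 = 5.9202
  (34 − 21.2121)²/21.2121 = 7.7093
  (22 − 19.2576)²/19.2576 = 0.3905
  (38 − 27.9545)²/27.9545 = 3.6099
  (22 − 34.7879)²/34.7879 = 4.7008
χ² = 0.6405 + 5.9202 + 7.7093 + 0.3905 + 3.6099 + 4.7008 = 22.971

22.971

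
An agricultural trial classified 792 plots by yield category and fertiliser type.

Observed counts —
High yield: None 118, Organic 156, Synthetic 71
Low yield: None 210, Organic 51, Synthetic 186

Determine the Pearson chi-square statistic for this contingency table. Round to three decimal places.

Row totals: 345, 447. Column totals: 328, 207, 257. Grand total N = 792.
Expected counts (row total × column total / N):
  High yield, None: 345×328/792 = 142.87879
  High yield, Organic: 345×207/792 = 90.17045
  High yield, Synthetic: 345×257/792 = 111.95076
  Low yield, None: 447×328/792 = 185.12121
  Low yield, Organic: 447×207/792 = 116.82955
  Low yield, Synthetic: 447×257/792 = 145.04924
Contributions (O − E)²/E:
  (118 − 142.87879)²/142.87879 = 4.3320
  (156 − 90.17045)²/90.17045 = 48.0593
  (71 − 111.95076)²/111.95076 = 14.9795
  (210 − 185.12121)²/185.12121 = 3.3435
  (51 − 116.82955)²/116.82955 = 37.0928
  (186 − 145.04924)²/145.04924 = 11.5613
χ² = 4.3320 + 48.0593 + 14.9795 + 3.3435 + 37.0928 + 11.5613 = 119.368

119.368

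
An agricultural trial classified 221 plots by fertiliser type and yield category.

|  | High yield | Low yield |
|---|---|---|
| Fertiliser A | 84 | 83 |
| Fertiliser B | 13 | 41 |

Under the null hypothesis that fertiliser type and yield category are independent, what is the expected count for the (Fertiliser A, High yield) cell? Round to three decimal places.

73.299

Row total (Fertiliser A) = 167; column total (High yield) = 97; grand total N = 221.
Expected count = (row total × column total) / N = 167 × 97 / 221 = 73.299.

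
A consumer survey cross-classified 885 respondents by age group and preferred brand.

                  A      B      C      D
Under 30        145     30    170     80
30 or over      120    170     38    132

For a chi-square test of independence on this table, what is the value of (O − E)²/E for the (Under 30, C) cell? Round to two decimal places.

Row total (Under 30) = 425; column total (C) = 208; N = 885.
Expected count E = 425 × 208 / 885 = 99.887.
Contribution = (O − E)²/E = (170 − 99.887)² / 99.887 = 49.21.

49.21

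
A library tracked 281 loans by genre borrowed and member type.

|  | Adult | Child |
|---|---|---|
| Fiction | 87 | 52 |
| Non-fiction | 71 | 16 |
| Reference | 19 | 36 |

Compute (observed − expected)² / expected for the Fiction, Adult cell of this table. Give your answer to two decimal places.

Row total (Fiction) = 139; column total (Adult) = 177; N = 281.
Expected count E = 139 × 177 / 281 = 87.5552.
Contribution = (O − E)²/E = (87 − 87.5552)² / 87.5552 = 0.00.

0.00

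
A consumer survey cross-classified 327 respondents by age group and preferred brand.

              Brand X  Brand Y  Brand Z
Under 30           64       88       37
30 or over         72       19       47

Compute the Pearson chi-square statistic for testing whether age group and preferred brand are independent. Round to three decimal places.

Row totals: 189, 138. Column totals: 136, 107, 84. Grand total N = 327.
Expected counts (row total × column total / N):
  Under 30, Brand X: 189×136/327 = 78.60550
  Under 30, Brand Y: 189×107/327 = 61.84404
  Under 30, Brand Z: 189×84/327 = 48.55046
  30 or over, Brand X: 138×136/327 = 57.39450
  30 or over, Brand Y: 138×107/327 = 45.15596
  30 or over, Brand Z: 138×84/327 = 35.44954
Contributions (O − E)²/E:
  (64 − 78.60550)²/78.60550 = 2.7138
  (88 − 61.84404)²/61.84404 = 11.0623
  (37 − 48.55046)²/48.55046 = 2.7479
  (72 − 57.39450)²/57.39450 = 3.7167
  (19 − 45.15596)²/45.15596 = 15.1505
  (47 − 35.44954)²/35.44954 = 3.7635
χ² = 2.7138 + 11.0623 + 2.7479 + 3.7167 + 15.1505 + 3.7635 = 39.155

39.155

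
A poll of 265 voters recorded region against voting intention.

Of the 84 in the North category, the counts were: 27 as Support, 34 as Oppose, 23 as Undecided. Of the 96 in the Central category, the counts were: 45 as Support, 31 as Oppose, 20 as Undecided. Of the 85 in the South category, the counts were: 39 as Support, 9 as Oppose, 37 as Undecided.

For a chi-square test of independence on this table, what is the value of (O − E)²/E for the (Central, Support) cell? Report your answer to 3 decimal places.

0.570

Row total (Central) = 96; column total (Support) = 111; N = 265.
Expected count E = 96 × 111 / 265 = 40.2113.
Contribution = (O − E)²/E = (45 − 40.2113)² / 40.2113 = 0.570.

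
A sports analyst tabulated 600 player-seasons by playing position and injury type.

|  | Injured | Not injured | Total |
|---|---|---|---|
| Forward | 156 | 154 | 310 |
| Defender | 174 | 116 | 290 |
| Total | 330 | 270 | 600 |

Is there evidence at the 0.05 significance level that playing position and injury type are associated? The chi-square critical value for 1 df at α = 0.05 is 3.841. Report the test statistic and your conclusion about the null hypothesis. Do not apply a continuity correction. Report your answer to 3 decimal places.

5.670; reject H₀

Grand total N = 600.
Expected counts (row total × column total / N):
  Forward, Injured: 310×330/600 = 170.5000
  Forward, Not injured: 310×270/600 = 139.5000
  Defender, Injured: 290×330/600 = 159.5000
  Defender, Not injured: 290×270/600 = 130.5000
Contributions (O − E)²/E:
  (156 − 170.5000)²/170.5000 = 1.2331
  (154 − 139.5000)²/139.5000 = 1.5072
  (174 − 159.5000)²/159.5000 = 1.3182
  (116 − 130.5000)²/130.5000 = 1.6111
χ² = 1.2331 + 1.5072 + 1.3182 + 1.6111 = 5.670
df = (2−1)(2−1) = 1. Since 5.670 > 3.841, reject the null hypothesis of independence at α = 0.05.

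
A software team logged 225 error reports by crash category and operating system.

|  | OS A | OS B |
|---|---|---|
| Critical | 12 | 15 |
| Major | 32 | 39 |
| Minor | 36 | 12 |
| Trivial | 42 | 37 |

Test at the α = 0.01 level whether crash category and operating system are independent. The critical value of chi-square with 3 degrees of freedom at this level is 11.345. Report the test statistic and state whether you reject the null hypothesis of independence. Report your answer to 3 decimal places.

11.820; reject H₀

Row totals: 27, 71, 48, 79. Column totals: 122, 103. Grand total N = 225.
Expected counts (row total × column total / N):
  Critical, OS A: 27×122/225 = 14.6400
  Critical, OS B: 27×103/225 = 12.3600
  Major, OS A: 71×122/225 = 38.4978
  Major, OS B: 71×103/225 = 32.5022
  Minor, OS A: 48×122/225 = 26.0267
  Minor, OS B: 48×103/225 = 21.9733
  Trivial, OS A: 79×122/225 = 42.8356
  Trivial, OS B: 79×103/225 = 36.1644
Contributions (O − E)²/E:
  (12 − 14.6400)²/14.6400 = 0.4761
  (15 − 12.3600)²/12.3600 = 0.5639
  (32 − 38.4978)²/38.4978 = 1.0967
  (39 − 32.5022)²/32.5022 = 1.2990
  (36 − 26.0267)²/26.0267 = 3.8217
  (12 − 21.9733)²/21.9733 = 4.5267
  (42 − 42.8356)²/42.8356 = 0.0163
  (37 − 36.1644)²/36.1644 = 0.0193
χ² = 0.4761 + 0.5639 + 1.0967 + 1.2990 + 3.8217 + 4.5267 + 0.0163 + 0.0193 = 11.820
df = (4−1)(2−1) = 3. Since 11.820 > 11.345, reject the null hypothesis of independence at α = 0.01.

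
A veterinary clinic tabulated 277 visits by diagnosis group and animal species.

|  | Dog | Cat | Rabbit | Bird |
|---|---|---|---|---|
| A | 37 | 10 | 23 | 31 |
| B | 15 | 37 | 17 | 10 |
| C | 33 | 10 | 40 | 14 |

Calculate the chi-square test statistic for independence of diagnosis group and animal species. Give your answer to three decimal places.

59.461

Row totals: 101, 79, 97. Column totals: 85, 57, 80, 55. Grand total N = 277.
Expected counts (row total × column total / N):
  A, Dog: 101×85/277 = 30.99278
  A, Cat: 101×57/277 = 20.78339
  A, Rabbit: 101×80/277 = 29.16968
  A, Bird: 101×55/277 = 20.05415
  B, Dog: 79×85/277 = 24.24188
  B, Cat: 79×57/277 = 16.25632
  B, Rabbit: 79×80/277 = 22.81588
  B, Bird: 79×55/277 = 15.68592
  C, Dog: 97×85/277 = 29.76534
  C, Cat: 97×57/277 = 19.96029
  C, Rabbit: 97×80/277 = 28.01444
  C, Bird: 97×55/277 = 19.25993
Contributions (O − E)²/E:
  (37 − 30.99278)²/30.99278 = 1.1644
  (10 − 20.78339)²/20.78339 = 5.5949
  (23 − 29.16968)²/29.16968 = 1.3049
  (31 − 20.05415)²/20.05415 = 5.9744
  (15 − 24.24188)²/24.24188 = 3.5233
  (37 − 16.25632)²/16.25632 = 26.4697
  (17 − 22.81588)²/22.81588 = 1.4825
  (10 − 15.68592)²/15.68592 = 2.0611
  (33 − 29.76534)²/29.76534 = 0.3515
  (10 − 19.96029)²/19.96029 = 4.9702
  (40 − 28.01444)²/28.01444 = 5.1278
  (14 − 19.25993)²/19.25993 = 1.4365
χ² = 1.1644 + 5.5949 + 1.3049 + 5.9744 + 3.5233 + 26.4697 + 1.4825 + 2.0611 + 0.3515 + 4.9702 + 5.1278 + 1.4365 = 59.461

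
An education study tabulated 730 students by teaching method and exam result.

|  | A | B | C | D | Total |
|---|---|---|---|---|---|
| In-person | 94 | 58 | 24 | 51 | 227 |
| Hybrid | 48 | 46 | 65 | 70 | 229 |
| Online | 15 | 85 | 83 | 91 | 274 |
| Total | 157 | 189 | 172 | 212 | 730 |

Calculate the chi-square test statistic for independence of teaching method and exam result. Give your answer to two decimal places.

Grand total N = 730.
Expected counts (row total × column total / N):
  In-person, A: 227×157/730 = 48.821
  In-person, B: 227×189/730 = 58.771
  In-person, C: 227×172/730 = 53.485
  In-person, D: 227×212/730 = 65.923
  Hybrid, A: 229×157/730 = 49.251
  Hybrid, B: 229×189/730 = 59.289
  Hybrid, C: 229×172/730 = 53.956
  Hybrid, D: 229×212/730 = 66.504
  Online, A: 274×157/730 = 58.929
  Online, B: 274×189/730 = 70.940
  Online, C: 274×172/730 = 64.559
  Online, D: 274×212/730 = 79.573
Contributions (O − E)²/E:
  (94 − 48.821)²/48.821 = 41.8087
  (58 − 58.771)²/58.771 = 0.0101
  (24 − 53.485)²/53.485 = 16.2544
  (51 − 65.923)²/65.923 = 3.3781
  (48 − 49.251)²/49.251 = 0.0318
  (46 − 59.289)²/59.289 = 2.9786
  (65 − 53.956)²/53.956 = 2.2605
  (70 − 66.504)²/66.504 = 0.1838
  (15 − 58.929)²/58.929 = 32.7472
  (85 − 70.940)²/70.940 = 2.7866
  (83 − 64.559)²/64.559 = 5.2676
  (91 − 79.573)²/79.573 = 1.6410
χ² = 41.8087 + 0.0101 + 16.2544 + 3.3781 + 0.0318 + 2.9786 + 2.2605 + 0.1838 + 32.7472 + 2.7866 + 5.2676 + 1.6410 = 109.35

109.35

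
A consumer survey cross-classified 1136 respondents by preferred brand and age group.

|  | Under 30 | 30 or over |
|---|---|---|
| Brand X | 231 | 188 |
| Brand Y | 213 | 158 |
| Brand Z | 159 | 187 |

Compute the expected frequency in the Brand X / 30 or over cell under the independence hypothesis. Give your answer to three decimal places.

Row total (Brand X) = 419; column total (30 or over) = 533; grand total N = 1136.
Expected count = (row total × column total) / N = 419 × 533 / 1136 = 196.591.

196.591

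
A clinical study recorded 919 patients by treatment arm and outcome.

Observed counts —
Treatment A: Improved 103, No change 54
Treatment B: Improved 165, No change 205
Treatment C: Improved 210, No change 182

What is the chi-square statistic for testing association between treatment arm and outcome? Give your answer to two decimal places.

Row totals: 157, 370, 392. Column totals: 478, 441. Grand total N = 919.
Expected counts (row total × column total / N):
  Treatment A, Improved: 157×478/919 = 81.661
  Treatment A, No change: 157×441/919 = 75.339
  Treatment B, Improved: 370×478/919 = 192.448
  Treatment B, No change: 370×441/919 = 177.552
  Treatment C, Improved: 392×478/919 = 203.891
  Treatment C, No change: 392×441/919 = 188.109
Contributions (O − E)²/E:
  (103 − 81.661)²/81.661 = 5.5761
  (54 − 75.339)²/75.339 = 6.0441
  (165 − 192.448)²/192.448 = 3.9148
  (205 − 177.552)²/177.552 = 4.2432
  (210 − 203.891)²/203.891 = 0.1830
  (182 − 188.109)²/188.109 = 0.1984
χ² = 5.5761 + 6.0441 + 3.9148 + 4.2432 + 0.1830 + 0.1984 = 20.16

20.16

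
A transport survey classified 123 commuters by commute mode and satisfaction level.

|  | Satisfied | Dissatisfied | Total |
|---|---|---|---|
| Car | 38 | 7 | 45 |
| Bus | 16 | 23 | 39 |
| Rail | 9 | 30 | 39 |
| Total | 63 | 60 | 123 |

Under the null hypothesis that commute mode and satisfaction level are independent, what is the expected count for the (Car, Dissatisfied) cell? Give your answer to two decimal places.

Row total (Car) = 45; column total (Dissatisfied) = 60; grand total N = 123.
Expected count = (row total × column total) / N = 45 × 60 / 123 = 21.95.

21.95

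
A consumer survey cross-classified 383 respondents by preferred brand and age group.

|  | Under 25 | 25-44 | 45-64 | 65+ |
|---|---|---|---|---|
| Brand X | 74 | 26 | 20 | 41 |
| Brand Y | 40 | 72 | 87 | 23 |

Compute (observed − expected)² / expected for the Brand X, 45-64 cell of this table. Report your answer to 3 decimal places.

Row total (Brand X) = 161; column total (45-64) = 107; N = 383.
Expected count E = 161 × 107 / 383 = 44.9791.
Contribution = (O − E)²/E = (20 − 44.9791)² / 44.9791 = 13.872.

13.872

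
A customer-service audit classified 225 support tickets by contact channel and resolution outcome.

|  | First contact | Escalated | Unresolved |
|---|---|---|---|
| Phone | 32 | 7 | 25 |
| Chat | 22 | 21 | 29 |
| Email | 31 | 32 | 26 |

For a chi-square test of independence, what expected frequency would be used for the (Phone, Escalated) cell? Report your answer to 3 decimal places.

Row total (Phone) = 64; column total (Escalated) = 60; grand total N = 225.
Expected count = (row total × column total) / N = 64 × 60 / 225 = 17.067.

17.067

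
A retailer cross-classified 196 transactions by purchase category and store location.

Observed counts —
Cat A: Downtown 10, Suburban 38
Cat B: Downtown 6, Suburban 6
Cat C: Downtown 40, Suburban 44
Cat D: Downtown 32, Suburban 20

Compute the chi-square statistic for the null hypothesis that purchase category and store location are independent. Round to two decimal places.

Row totals: 48, 12, 84, 52. Column totals: 88, 108. Grand total N = 196.
Expected counts (row total × column total / N):
  Cat A, Downtown: 48×88/196 = 21.551
  Cat A, Suburban: 48×108/196 = 26.449
  Cat B, Downtown: 12×88/196 = 5.388
  Cat B, Suburban: 12×108/196 = 6.612
  Cat C, Downtown: 84×88/196 = 37.714
  Cat C, Suburban: 84×108/196 = 46.286
  Cat D, Downtown: 52×88/196 = 23.347
  Cat D, Suburban: 52×108/196 = 28.653
Contributions (O − E)²/E:
  (10 − 21.551)²/21.551 = 6.1912
  (38 − 26.449)²/26.449 = 5.0446
  (6 − 5.388)²/5.388 = 0.0695
  (6 − 6.612)²/6.612 = 0.0566
  (40 − 37.714)²/37.714 = 0.1386
  (44 − 46.286)²/46.286 = 0.1129
  (32 − 23.347)²/23.347 = 3.2070
  (20 − 28.653)²/28.653 = 2.6131
χ² = 6.1912 + 5.0446 + 0.0695 + 0.0566 + 0.1386 + 0.1129 + 3.2070 + 2.6131 = 17.43

17.43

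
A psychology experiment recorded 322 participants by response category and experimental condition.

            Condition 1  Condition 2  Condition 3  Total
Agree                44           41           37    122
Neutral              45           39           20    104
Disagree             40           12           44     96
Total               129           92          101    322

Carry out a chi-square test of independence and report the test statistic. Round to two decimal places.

Grand total N = 322.
Expected counts (row total × column total / N):
  Agree, Condition 1: 122×129/322 = 48.876
  Agree, Condition 2: 122×92/322 = 34.857
  Agree, Condition 3: 122×101/322 = 38.267
  Neutral, Condition 1: 104×129/322 = 41.665
  Neutral, Condition 2: 104×92/322 = 29.714
  Neutral, Condition 3: 104×101/322 = 32.621
  Disagree, Condition 1: 96×129/322 = 38.460
  Disagree, Condition 2: 96×92/322 = 27.429
  Disagree, Condition 3: 96×101/322 = 30.112
Contributions (O − E)²/E:
  (44 − 48.876)²/48.876 = 0.4864
  (41 − 34.857)²/34.857 = 1.0826
  (37 − 38.267)²/38.267 = 0.0419
  (45 − 41.665)²/41.665 = 0.2669
  (39 − 29.714)²/29.714 = 2.9020
  (20 − 32.621)²/32.621 = 4.8830
  (40 − 38.460)²/38.460 = 0.0617
  (12 − 27.429)²/27.429 = 8.6789
  (44 − 30.112)²/30.112 = 6.4053
χ² = 0.4864 + 1.0826 + 0.0419 + 0.2669 + 2.9020 + 4.8830 + 0.0617 + 8.6789 + 6.4053 = 24.81

24.81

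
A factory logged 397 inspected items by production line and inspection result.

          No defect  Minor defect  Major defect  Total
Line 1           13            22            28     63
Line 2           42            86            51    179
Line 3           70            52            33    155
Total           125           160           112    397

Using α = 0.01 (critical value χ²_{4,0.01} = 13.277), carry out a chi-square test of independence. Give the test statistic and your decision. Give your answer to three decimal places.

Grand total N = 397.
Expected counts (row total × column total / N):
  Line 1, No defect: 63×125/397 = 19.8363
  Line 1, Minor defect: 63×160/397 = 25.3904
  Line 1, Major defect: 63×112/397 = 17.7733
  Line 2, No defect: 179×125/397 = 56.3602
  Line 2, Minor defect: 179×160/397 = 72.1411
  Line 2, Major defect: 179×112/397 = 50.4987
  Line 3, No defect: 155×125/397 = 48.8035
  Line 3, Minor defect: 155×160/397 = 62.4685
  Line 3, Major defect: 155×112/397 = 43.7280
Contributions (O − E)²/E:
  (13 − 19.8363)²/19.8363 = 2.3560
  (22 − 25.3904)²/25.3904 = 0.4527
  (28 − 17.7733)²/17.7733 = 5.8844
  (42 − 56.3602)²/56.3602 = 3.6589
  (86 − 72.1411)²/72.1411 = 2.6624
  (51 − 50.4987)²/50.4987 = 0.0050
  (70 − 48.8035)²/48.8035 = 9.2061
  (52 − 62.4685)²/62.4685 = 1.7543
  (33 − 43.7280)²/43.7280 = 2.6320
χ² = 2.3560 + 0.4527 + 5.8844 + 3.6589 + 2.6624 + 0.0050 + 9.2061 + 1.7543 + 2.6320 = 28.612
df = (3−1)(3−1) = 4. Since 28.612 > 13.277, reject the null hypothesis of independence at α = 0.01.

28.612; reject H₀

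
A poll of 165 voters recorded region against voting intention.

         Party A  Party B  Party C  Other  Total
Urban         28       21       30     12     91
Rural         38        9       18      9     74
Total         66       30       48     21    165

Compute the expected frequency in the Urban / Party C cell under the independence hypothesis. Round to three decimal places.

Row total (Urban) = 91; column total (Party C) = 48; grand total N = 165.
Expected count = (row total × column total) / N = 91 × 48 / 165 = 26.473.

26.473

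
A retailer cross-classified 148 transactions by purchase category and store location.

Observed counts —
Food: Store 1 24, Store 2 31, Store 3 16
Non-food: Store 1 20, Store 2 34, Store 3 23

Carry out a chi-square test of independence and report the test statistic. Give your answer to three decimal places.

Row totals: 71, 77. Column totals: 44, 65, 39. Grand total N = 148.
Expected counts (row total × column total / N):
  Food, Store 1: 71×44/148 = 21.1081
  Food, Store 2: 71×65/148 = 31.1824
  Food, Store 3: 71×39/148 = 18.7095
  Non-food, Store 1: 77×44/148 = 22.8919
  Non-food, Store 2: 77×65/148 = 33.8176
  Non-food, Store 3: 77×39/148 = 20.2905
Contributions (O − E)²/E:
  (24 − 21.1081)²/21.1081 = 0.3962
  (31 − 31.1824)²/31.1824 = 0.0011
  (16 − 18.7095)²/18.7095 = 0.3924
  (20 − 22.8919)²/22.8919 = 0.3653
  (34 − 33.8176)²/33.8176 = 0.0010
  (23 − 20.2905)²/20.2905 = 0.3618
χ² = 0.3962 + 0.0011 + 0.3924 + 0.3653 + 0.0010 + 0.3618 = 1.518

1.518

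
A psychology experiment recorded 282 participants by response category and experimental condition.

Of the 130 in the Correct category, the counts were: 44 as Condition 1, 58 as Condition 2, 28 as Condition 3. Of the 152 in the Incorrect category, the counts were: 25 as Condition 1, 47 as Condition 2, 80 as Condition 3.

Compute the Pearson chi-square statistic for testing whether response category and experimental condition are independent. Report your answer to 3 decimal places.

Row totals: 130, 152. Column totals: 69, 105, 108. Grand total N = 282.
Expected counts (row total × column total / N):
  Correct, Condition 1: 130×69/282 = 31.8085
  Correct, Condition 2: 130×105/282 = 48.4043
  Correct, Condition 3: 130×108/282 = 49.7872
  Incorrect, Condition 1: 152×69/282 = 37.1915
  Incorrect, Condition 2: 152×105/282 = 56.5957
  Incorrect, Condition 3: 152×108/282 = 58.2128
Contributions (O − E)²/E:
  (44 − 31.8085)²/31.8085 = 4.6727
  (58 − 48.4043)²/48.4043 = 1.9023
  (28 − 49.7872)²/49.7872 = 9.5342
  (25 − 37.1915)²/37.1915 = 3.9964
  (47 − 56.5957)²/56.5957 = 1.6269
  (80 − 58.2128)²/58.2128 = 8.1543
χ² = 4.6727 + 1.9023 + 9.5342 + 3.9964 + 1.6269 + 8.1543 = 29.887

29.887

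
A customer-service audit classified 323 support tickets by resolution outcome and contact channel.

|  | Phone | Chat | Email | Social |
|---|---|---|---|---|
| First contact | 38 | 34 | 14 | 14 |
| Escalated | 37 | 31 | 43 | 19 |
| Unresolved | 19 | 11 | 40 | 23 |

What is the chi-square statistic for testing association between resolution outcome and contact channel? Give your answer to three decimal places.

33.526

Row totals: 100, 130, 93. Column totals: 94, 76, 97, 56. Grand total N = 323.
Expected counts (row total × column total / N):
  First contact, Phone: 100×94/323 = 29.1022
  First contact, Chat: 100×76/323 = 23.5294
  First contact, Email: 100×97/323 = 30.0310
  First contact, Social: 100×56/323 = 17.3375
  Escalated, Phone: 130×94/323 = 37.8328
  Escalated, Chat: 130×76/323 = 30.5882
  Escalated, Email: 130×97/323 = 39.0402
  Escalated, Social: 130×56/323 = 22.5387
  Unresolved, Phone: 93×94/323 = 27.0650
  Unresolved, Chat: 93×76/323 = 21.8824
  Unresolved, Email: 93×97/323 = 27.9288
  Unresolved, Social: 93×56/323 = 16.1238
Contributions (O − E)²/E:
  (38 − 29.1022)²/29.1022 = 2.7204
  (34 − 23.5294)²/23.5294 = 4.6594
  (14 − 30.0310)²/30.0310 = 8.5576
  (14 − 17.3375)²/17.3375 = 0.6425
  (37 − 37.8328)²/37.8328 = 0.0183
  (31 − 30.5882)²/30.5882 = 0.0055
  (43 − 39.0402)²/39.0402 = 0.4016
  (19 − 22.5387)²/22.5387 = 0.5556
  (19 − 27.0650)²/27.0650 = 2.4033
  (11 − 21.8824)²/21.8824 = 5.4120
  (40 − 27.9288)²/27.9288 = 5.2173
  (23 − 16.1238)²/16.1238 = 2.9324
χ² = 2.7204 + 4.6594 + 8.5576 + 0.6425 + 0.0183 + 0.0055 + 0.4016 + 0.5556 + 2.4033 + 5.4120 + 5.2173 + 2.9324 = 33.526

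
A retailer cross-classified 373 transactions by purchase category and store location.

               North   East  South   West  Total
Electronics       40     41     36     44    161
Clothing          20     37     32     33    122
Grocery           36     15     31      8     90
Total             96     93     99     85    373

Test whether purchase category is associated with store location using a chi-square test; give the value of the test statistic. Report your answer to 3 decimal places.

28.453

Grand total N = 373.
Expected counts (row total × column total / N):
  Electronics, North: 161×96/373 = 41.4370
  Electronics, East: 161×93/373 = 40.1421
  Electronics, South: 161×99/373 = 42.7319
  Electronics, West: 161×85/373 = 36.6890
  Clothing, North: 122×96/373 = 31.3995
  Clothing, East: 122×93/373 = 30.4182
  Clothing, South: 122×99/373 = 32.3807
  Clothing, West: 122×85/373 = 27.8016
  Grocery, North: 90×96/373 = 23.1635
  Grocery, East: 90×93/373 = 22.4397
  Grocery, South: 90×99/373 = 23.8874
  Grocery, West: 90×85/373 = 20.5094
Contributions (O − E)²/E:
  (40 − 41.4370)²/41.4370 = 0.0498
  (41 − 40.1421)²/40.1421 = 0.0183
  (36 − 42.7319)²/42.7319 = 1.0605
  (44 − 36.6890)²/36.6890 = 1.4569
  (20 − 31.3995)²/31.3995 = 4.1386
  (37 − 30.4182)²/30.4182 = 1.4242
  (32 − 32.3807)²/32.3807 = 0.0045
  (33 − 27.8016)²/27.8016 = 0.9720
  (36 − 23.1635)²/23.1635 = 7.1136
  (15 − 22.4397)²/22.4397 = 2.4666
  (31 − 23.8874)²/23.8874 = 2.1178
  (8 − 20.5094)²/20.5094 = 7.6299
χ² = 0.0498 + 0.0183 + 1.0605 + 1.4569 + 4.1386 + 1.4242 + 0.0045 + 0.9720 + 7.1136 + 2.4666 + 2.1178 + 7.6299 = 28.453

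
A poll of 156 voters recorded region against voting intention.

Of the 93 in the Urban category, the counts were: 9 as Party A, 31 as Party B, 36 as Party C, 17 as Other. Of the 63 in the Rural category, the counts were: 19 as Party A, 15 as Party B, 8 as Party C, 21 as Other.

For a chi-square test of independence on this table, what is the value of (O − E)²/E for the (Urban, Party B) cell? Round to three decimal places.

0.467

Row total (Urban) = 93; column total (Party B) = 46; N = 156.
Expected count E = 93 × 46 / 156 = 27.4231.
Contribution = (O − E)²/E = (31 − 27.4231)² / 27.4231 = 0.467.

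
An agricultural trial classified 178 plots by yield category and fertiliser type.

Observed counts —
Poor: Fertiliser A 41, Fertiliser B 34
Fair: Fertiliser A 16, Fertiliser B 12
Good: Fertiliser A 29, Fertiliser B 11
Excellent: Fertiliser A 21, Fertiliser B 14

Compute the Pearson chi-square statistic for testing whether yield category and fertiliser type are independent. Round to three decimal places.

3.591

Row totals: 75, 28, 40, 35. Column totals: 107, 71. Grand total N = 178.
Expected counts (row total × column total / N):
  Poor, Fertiliser A: 75×107/178 = 45.0843
  Poor, Fertiliser B: 75×71/178 = 29.9157
  Fair, Fertiliser A: 28×107/178 = 16.8315
  Fair, Fertiliser B: 28×71/178 = 11.1685
  Good, Fertiliser A: 40×107/178 = 24.0449
  Good, Fertiliser B: 40×71/178 = 15.9551
  Excellent, Fertiliser A: 35×107/178 = 21.0393
  Excellent, Fertiliser B: 35×71/178 = 13.9607
Contributions (O − E)²/E:
  (41 − 45.0843)²/45.0843 = 0.3700
  (34 − 29.9157)²/29.9157 = 0.5576
  (16 − 16.8315)²/16.8315 = 0.0411
  (12 − 11.1685)²/11.1685 = 0.0619
  (29 − 24.0449)²/24.0449 = 1.0211
  (11 − 15.9551)²/15.9551 = 1.5389
  (21 − 21.0393)²/21.0393 = 0.0001
  (14 − 13.9607)²/13.9607 = 0.0001
χ² = 0.3700 + 0.5576 + 0.0411 + 0.0619 + 1.0211 + 1.5389 + 0.0001 + 0.0001 = 3.591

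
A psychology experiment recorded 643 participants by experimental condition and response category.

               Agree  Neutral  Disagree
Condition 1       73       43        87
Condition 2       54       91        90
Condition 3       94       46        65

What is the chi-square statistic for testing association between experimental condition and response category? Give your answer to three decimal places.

35.588

Row totals: 203, 235, 205. Column totals: 221, 180, 242. Grand total N = 643.
Expected counts (row total × column total / N):
  Condition 1, Agree: 203×221/643 = 69.7714
  Condition 1, Neutral: 203×180/643 = 56.8274
  Condition 1, Disagree: 203×242/643 = 76.4012
  Condition 2, Agree: 235×221/643 = 80.7698
  Condition 2, Neutral: 235×180/643 = 65.7854
  Condition 2, Disagree: 235×242/643 = 88.4448
  Condition 3, Agree: 205×221/643 = 70.4588
  Condition 3, Neutral: 205×180/643 = 57.3872
  Condition 3, Disagree: 205×242/643 = 77.1540
Contributions (O − E)²/E:
  (73 − 69.7714)²/69.7714 = 0.1494
  (43 − 56.8274)²/56.8274 = 3.3645
  (87 − 76.4012)²/76.4012 = 1.4703
  (54 − 80.7698)²/80.7698 = 8.8724
  (91 − 65.7854)²/65.7854 = 9.6644
  (90 − 88.4448)²/88.4448 = 0.0273
  (94 − 70.4588)²/70.4588 = 7.8654
  (46 − 57.3872)²/57.3872 = 2.2595
  (65 − 77.1540)²/77.1540 = 1.9146
χ² = 0.1494 + 3.3645 + 1.4703 + 8.8724 + 9.6644 + 0.0273 + 7.8654 + 2.2595 + 1.9146 = 35.588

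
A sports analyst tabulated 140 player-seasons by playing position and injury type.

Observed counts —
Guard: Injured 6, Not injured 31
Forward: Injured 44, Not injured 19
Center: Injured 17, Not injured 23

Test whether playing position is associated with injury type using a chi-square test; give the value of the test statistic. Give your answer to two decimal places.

Row totals: 37, 63, 40. Column totals: 67, 73. Grand total N = 140.
Expected counts (row total × column total / N):
  Guard, Injured: 37×67/140 = 17.707
  Guard, Not injured: 37×73/140 = 19.293
  Forward, Injured: 63×67/140 = 30.150
  Forward, Not injured: 63×73/140 = 32.850
  Center, Injured: 40×67/140 = 19.143
  Center, Not injured: 40×73/140 = 20.857
Contributions (O − E)²/E:
  (6 − 17.707)²/17.707 = 7.7401
  (31 − 19.293)²/19.293 = 7.1038
  (44 − 30.150)²/30.150 = 6.3623
  (19 − 32.850)²/32.850 = 5.8393
  (17 − 19.143)²/19.143 = 0.2399
  (23 − 20.857)²/20.857 = 0.2202
χ² = 7.7401 + 7.1038 + 6.3623 + 5.8393 + 0.2399 + 0.2202 = 27.51

27.51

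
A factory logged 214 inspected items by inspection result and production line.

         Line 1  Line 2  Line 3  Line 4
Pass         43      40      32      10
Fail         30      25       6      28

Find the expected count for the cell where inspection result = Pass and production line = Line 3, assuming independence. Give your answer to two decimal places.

22.20

Row total (Pass) = 125; column total (Line 3) = 38; grand total N = 214.
Expected count = (row total × column total) / N = 125 × 38 / 214 = 22.20.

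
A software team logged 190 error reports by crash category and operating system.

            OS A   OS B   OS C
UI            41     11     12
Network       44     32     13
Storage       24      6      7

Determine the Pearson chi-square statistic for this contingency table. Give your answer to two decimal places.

9.05

Row totals: 64, 89, 37. Column totals: 109, 49, 32. Grand total N = 190.
Expected counts (row total × column total / N):
  UI, OS A: 64×109/190 = 36.716
  UI, OS B: 64×49/190 = 16.505
  UI, OS C: 64×32/190 = 10.779
  Network, OS A: 89×109/190 = 51.058
  Network, OS B: 89×49/190 = 22.953
  Network, OS C: 89×32/190 = 14.989
  Storage, OS A: 37×109/190 = 21.226
  Storage, OS B: 37×49/190 = 9.542
  Storage, OS C: 37×32/190 = 6.232
Contributions (O − E)²/E:
  (41 − 36.716)²/36.716 = 0.4999
  (11 − 16.505)²/16.505 = 1.8361
  (12 − 10.779)²/10.779 = 0.1383
  (44 − 51.058)²/51.058 = 0.9757
  (32 − 22.953)²/22.953 = 3.5659
  (13 − 14.989)²/14.989 = 0.2639
  (24 − 21.226)²/21.226 = 0.3625
  (6 − 9.542)²/9.542 = 1.3148
  (7 − 6.232)²/6.232 = 0.0946
χ² = 0.4999 + 1.8361 + 0.1383 + 0.9757 + 3.5659 + 0.2639 + 0.3625 + 1.3148 + 0.0946 = 9.05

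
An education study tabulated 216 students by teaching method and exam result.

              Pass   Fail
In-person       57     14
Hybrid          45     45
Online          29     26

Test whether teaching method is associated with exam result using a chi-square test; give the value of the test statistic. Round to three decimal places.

Row totals: 71, 90, 55. Column totals: 131, 85. Grand total N = 216.
Expected counts (row total × column total / N):
  In-person, Pass: 71×131/216 = 43.0602
  In-person, Fail: 71×85/216 = 27.9398
  Hybrid, Pass: 90×131/216 = 54.5833
  Hybrid, Fail: 90×85/216 = 35.4167
  Online, Pass: 55×131/216 = 33.3565
  Online, Fail: 55×85/216 = 21.6435
Contributions (O − E)²/E:
  (57 − 43.0602)²/43.0602 = 4.5127
  (14 − 27.9398)²/27.9398 = 6.9549
  (45 − 54.5833)²/54.5833 = 1.6826
  (45 − 35.4167)²/35.4167 = 2.5931
  (29 − 33.3565)²/33.3565 = 0.5690
  (26 − 21.6435)²/21.6435 = 0.8769
χ² = 4.5127 + 6.9549 + 1.6826 + 2.5931 + 0.5690 + 0.8769 = 17.189

17.189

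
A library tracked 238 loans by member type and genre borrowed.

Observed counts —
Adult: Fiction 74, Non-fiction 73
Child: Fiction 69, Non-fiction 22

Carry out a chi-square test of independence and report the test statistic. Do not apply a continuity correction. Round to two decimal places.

15.22

Row totals: 147, 91. Column totals: 143, 95. Grand total N = 238.
Expected counts (row total × column total / N):
  Adult, Fiction: 147×143/238 = 88.324
  Adult, Non-fiction: 147×95/238 = 58.676
  Child, Fiction: 91×143/238 = 54.676
  Child, Non-fiction: 91×95/238 = 36.324
Contributions (O − E)²/E:
  (74 − 88.324)²/88.324 = 2.3230
  (73 − 58.676)²/58.676 = 3.4968
  (69 − 54.676)²/54.676 = 3.7526
  (22 − 36.324)²/36.324 = 5.6485
χ² = 2.3230 + 3.4968 + 3.7526 + 5.6485 = 15.22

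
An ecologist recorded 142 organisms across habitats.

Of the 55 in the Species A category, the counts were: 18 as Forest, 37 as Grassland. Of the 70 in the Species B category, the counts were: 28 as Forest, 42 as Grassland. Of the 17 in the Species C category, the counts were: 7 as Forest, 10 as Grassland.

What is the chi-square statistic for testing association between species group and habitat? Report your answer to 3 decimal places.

0.819

Row totals: 55, 70, 17. Column totals: 53, 89. Grand total N = 142.
Expected counts (row total × column total / N):
  Species A, Forest: 55×53/142 = 20.5282
  Species A, Grassland: 55×89/142 = 34.4718
  Species B, Forest: 70×53/142 = 26.1268
  Species B, Grassland: 70×89/142 = 43.8732
  Species C, Forest: 17×53/142 = 6.3451
  Species C, Grassland: 17×89/142 = 10.6549
Contributions (O − E)²/E:
  (18 − 20.5282)²/20.5282 = 0.3114
  (37 − 34.4718)²/34.4718 = 0.1854
  (28 − 26.1268)²/26.1268 = 0.1343
  (42 − 43.8732)²/43.8732 = 0.0800
  (7 − 6.3451)²/6.3451 = 0.0676
  (10 − 10.6549)²/10.6549 = 0.0403
χ² = 0.3114 + 0.1854 + 0.1343 + 0.0800 + 0.0676 + 0.0403 = 0.819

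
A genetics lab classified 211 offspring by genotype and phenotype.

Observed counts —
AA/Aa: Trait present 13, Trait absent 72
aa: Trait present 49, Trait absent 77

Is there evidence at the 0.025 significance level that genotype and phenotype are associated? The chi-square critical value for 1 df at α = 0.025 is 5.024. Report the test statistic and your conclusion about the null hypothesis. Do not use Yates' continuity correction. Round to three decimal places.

13.618; reject H₀

Row totals: 85, 126. Column totals: 62, 149. Grand total N = 211.
Expected counts (row total × column total / N):
  AA/Aa, Trait present: 85×62/211 = 24.9763
  AA/Aa, Trait absent: 85×149/211 = 60.0237
  aa, Trait present: 126×62/211 = 37.0237
  aa, Trait absent: 126×149/211 = 88.9763
Contributions (O − E)²/E:
  (13 − 24.9763)²/24.9763 = 5.7427
  (72 − 60.0237)²/60.0237 = 2.3896
  (49 − 37.0237)²/37.0237 = 3.8741
  (77 − 88.9763)²/88.9763 = 1.6120
χ² = 5.7427 + 2.3896 + 3.8741 + 1.6120 = 13.618
df = (2−1)(2−1) = 1. Since 13.618 > 5.024, reject the null hypothesis of independence at α = 0.025.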